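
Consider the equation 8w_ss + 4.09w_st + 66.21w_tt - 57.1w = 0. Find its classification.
Elliptic. (A = 8, B = 4.09, C = 66.21 gives B² - 4AC = -2101.9919.)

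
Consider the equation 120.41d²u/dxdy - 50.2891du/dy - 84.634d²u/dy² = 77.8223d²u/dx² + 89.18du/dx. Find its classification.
Rewriting in standard form: -77.8223d²u/dx² + 120.41d²u/dxdy - 84.634d²u/dy² - 89.18du/dx - 50.2891du/dy = 0. Elliptic. (A = -77.8223, B = 120.41, C = -84.634 gives B² - 4AC = -11847.0820528.)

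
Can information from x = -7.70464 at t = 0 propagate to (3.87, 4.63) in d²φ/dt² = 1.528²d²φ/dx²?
No. The domain of dependence is [-3.20464, 10.94464], and -7.70464 is outside this interval.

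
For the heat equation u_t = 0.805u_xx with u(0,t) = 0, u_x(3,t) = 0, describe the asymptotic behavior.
u → 0. Heat escapes through the Dirichlet boundary.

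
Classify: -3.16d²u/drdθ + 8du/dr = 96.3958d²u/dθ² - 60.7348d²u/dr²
Rewriting in standard form: 60.7348d²u/dr² - 3.16d²u/drdθ - 96.3958d²u/dθ² + 8du/dr = 0. Hyperbolic (discriminant = 23428.30413536).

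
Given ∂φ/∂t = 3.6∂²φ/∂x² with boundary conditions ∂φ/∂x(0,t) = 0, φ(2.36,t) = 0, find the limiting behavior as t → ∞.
φ → 0. Heat escapes through the Dirichlet boundary.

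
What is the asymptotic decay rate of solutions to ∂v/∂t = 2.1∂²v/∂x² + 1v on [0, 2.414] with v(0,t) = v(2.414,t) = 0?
Eigenvalues: λₙ = 2.1n²π²/2.414² - 1.
First three modes:
  n=1: λ₁ = 2.1π²/2.414² - 1 ≈ 2.557
  n=2: λ₂ = 8.4π²/2.414² - 1 ≈ 13.227
  n=3: λ₃ = 18.9π²/2.414² - 1 ≈ 31.01
Since 2.1π²/2.414² ≈ 3.557 > 1, all λₙ > 0.
The n=1 mode decays slowest → dominates as t → ∞.
Asymptotic: v ~ c₁ sin(πx/2.414) e^{-λ₁t} with decay rate λ₁ ≈ 2.557.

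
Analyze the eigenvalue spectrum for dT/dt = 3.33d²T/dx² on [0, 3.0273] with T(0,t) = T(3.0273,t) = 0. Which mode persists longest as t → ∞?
Eigenvalues: λₙ = 3.33n²π²/3.0273².
First three modes:
  n=1: λ₁ = 3.33π²/3.0273² ≈ 3.586
  n=2: λ₂ = 13.32π²/3.0273² ≈ 14.345 (4× faster decay)
  n=3: λ₃ = 29.97π²/3.0273² ≈ 32.276 (9× faster decay)
As t → ∞, higher modes decay exponentially faster. The n=1 mode dominates: T ~ c₁ sin(πx/3.0273) e^{-λ₁t}.
Decay rate: λ₁ = 3.33π²/3.0273² ≈ 3.586.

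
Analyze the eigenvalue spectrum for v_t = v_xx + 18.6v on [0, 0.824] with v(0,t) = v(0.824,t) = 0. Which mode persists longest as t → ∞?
Eigenvalues: λₙ = n²π²/0.824² - 18.6.
First three modes:
  n=1: λ₁ = π²/0.824² - 18.6 ≈ -4.064
  n=2: λ₂ = 4π²/0.824² - 18.6 ≈ 39.544
  n=3: λ₃ = 9π²/0.824² - 18.6 ≈ 112.224
Since π²/0.824² ≈ 14.536 < 18.6, λ₁ < 0.
The n=1 mode grows fastest (−λₙ is largest for n=1) → dominates.
Asymptotic: v ~ c₁ sin(πx/0.824) e^{4.064t} (exponential growth at rate −λ₁ ≈ 4.064).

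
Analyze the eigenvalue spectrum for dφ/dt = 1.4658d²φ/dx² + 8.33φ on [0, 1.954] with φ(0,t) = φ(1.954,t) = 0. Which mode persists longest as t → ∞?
Eigenvalues: λₙ = 1.4658n²π²/1.954² - 8.33.
First three modes:
  n=1: λ₁ = 1.4658π²/1.954² - 8.33 ≈ -4.541
  n=2: λ₂ = 5.8632π²/1.954² - 8.33 ≈ 6.826
  n=3: λ₃ = 13.1922π²/1.954² - 8.33 ≈ 25.771
Since 1.4658π²/1.954² ≈ 3.789 < 8.33, λ₁ < 0.
The n=1 mode grows fastest (−λₙ is largest for n=1) → dominates.
Asymptotic: φ ~ c₁ sin(πx/1.954) e^{4.541t} (exponential growth at rate −λ₁ ≈ 4.541).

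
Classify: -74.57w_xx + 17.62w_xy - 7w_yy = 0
Elliptic (discriminant = -1777.4956).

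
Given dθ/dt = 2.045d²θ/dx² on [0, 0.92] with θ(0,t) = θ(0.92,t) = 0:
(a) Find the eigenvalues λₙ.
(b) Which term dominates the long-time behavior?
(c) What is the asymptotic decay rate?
Eigenvalues: λₙ = 2.045n²π²/0.92².
First three modes:
  n=1: λ₁ = 2.045π²/0.92² ≈ 23.846
  n=2: λ₂ = 8.18π²/0.92² ≈ 95.384 (4× faster decay)
  n=3: λ₃ = 18.405π²/0.92² ≈ 214.615 (9× faster decay)
As t → ∞, higher modes decay exponentially faster. The n=1 mode dominates: θ ~ c₁ sin(πx/0.92) e^{-λ₁t}.
Decay rate: λ₁ = 2.045π²/0.92² ≈ 23.846.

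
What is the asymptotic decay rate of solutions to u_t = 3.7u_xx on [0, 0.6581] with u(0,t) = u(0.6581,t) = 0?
Eigenvalues: λₙ = 3.7n²π²/0.6581².
First three modes:
  n=1: λ₁ = 3.7π²/0.6581² ≈ 84.317
  n=2: λ₂ = 14.8π²/0.6581² ≈ 337.27 (4× faster decay)
  n=3: λ₃ = 33.3π²/0.6581² ≈ 758.857 (9× faster decay)
As t → ∞, higher modes decay exponentially faster. The n=1 mode dominates: u ~ c₁ sin(πx/0.6581) e^{-λ₁t}.
Decay rate: λ₁ = 3.7π²/0.6581² ≈ 84.317.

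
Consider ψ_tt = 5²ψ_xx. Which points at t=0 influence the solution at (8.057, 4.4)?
Domain of dependence: [-13.943, 30.057]. Signals travel at speed 5, so data within |x - 8.057| ≤ 5·4.4 = 22 can reach the point.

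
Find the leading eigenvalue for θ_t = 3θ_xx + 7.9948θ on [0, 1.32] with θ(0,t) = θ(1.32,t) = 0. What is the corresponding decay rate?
Eigenvalues: λₙ = 3n²π²/1.32² - 7.9948.
First three modes:
  n=1: λ₁ = 3π²/1.32² - 7.9948 ≈ 8.998
  n=2: λ₂ = 12π²/1.32² - 7.9948 ≈ 59.978
  n=3: λ₃ = 27π²/1.32² - 7.9948 ≈ 144.943
Since 3π²/1.32² ≈ 16.993 > 7.9948, all λₙ > 0.
The n=1 mode decays slowest → dominates as t → ∞.
Asymptotic: θ ~ c₁ sin(πx/1.32) e^{-λ₁t} with decay rate λ₁ ≈ 8.998.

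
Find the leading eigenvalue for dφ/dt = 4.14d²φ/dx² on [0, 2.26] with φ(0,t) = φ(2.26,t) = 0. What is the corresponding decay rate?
Eigenvalues: λₙ = 4.14n²π²/2.26².
First three modes:
  n=1: λ₁ = 4.14π²/2.26² ≈ 8
  n=2: λ₂ = 16.56π²/2.26² ≈ 32 (4× faster decay)
  n=3: λ₃ = 37.26π²/2.26² ≈ 71.999 (9× faster decay)
As t → ∞, higher modes decay exponentially faster. The n=1 mode dominates: φ ~ c₁ sin(πx/2.26) e^{-λ₁t}.
Decay rate: λ₁ = 4.14π²/2.26² ≈ 8.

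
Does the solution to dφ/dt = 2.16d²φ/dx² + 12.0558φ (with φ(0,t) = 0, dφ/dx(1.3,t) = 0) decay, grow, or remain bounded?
φ grows unboundedly. Reaction dominates diffusion (r=12.0558 > κπ²/(4L²)≈3.15); solution grows exponentially.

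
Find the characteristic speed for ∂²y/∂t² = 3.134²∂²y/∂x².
Speed = 3.134. Information travels along characteristics x = x₀ ± 3.134t.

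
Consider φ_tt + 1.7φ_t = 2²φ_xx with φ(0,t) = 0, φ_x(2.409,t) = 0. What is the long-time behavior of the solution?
As t → ∞, φ → 0. Damping (γ=1.7) dissipates energy; oscillations decay exponentially.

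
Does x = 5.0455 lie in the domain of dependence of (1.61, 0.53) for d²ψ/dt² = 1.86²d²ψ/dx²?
No. The domain of dependence is [0.6242, 2.5958], and 5.0455 is outside this interval.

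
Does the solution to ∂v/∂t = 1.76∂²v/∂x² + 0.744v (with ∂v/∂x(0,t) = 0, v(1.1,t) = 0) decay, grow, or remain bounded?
v → 0. Diffusion dominates reaction (r=0.744 < κπ²/(4L²)≈3.59); solution decays.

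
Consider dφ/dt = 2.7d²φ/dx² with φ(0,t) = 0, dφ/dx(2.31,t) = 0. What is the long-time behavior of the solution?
As t → ∞, φ → 0. Heat escapes through the Dirichlet boundary.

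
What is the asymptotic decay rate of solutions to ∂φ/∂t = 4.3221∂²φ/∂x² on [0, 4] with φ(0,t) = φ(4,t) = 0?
Eigenvalues: λₙ = 4.3221n²π²/4².
First three modes:
  n=1: λ₁ = 4.3221π²/4² ≈ 2.666
  n=2: λ₂ = 17.2884π²/4² ≈ 10.664 (4× faster decay)
  n=3: λ₃ = 38.8989π²/4² ≈ 23.995 (9× faster decay)
As t → ∞, higher modes decay exponentially faster. The n=1 mode dominates: φ ~ c₁ sin(πx/4) e^{-λ₁t}.
Decay rate: λ₁ = 4.3221π²/4² ≈ 2.666.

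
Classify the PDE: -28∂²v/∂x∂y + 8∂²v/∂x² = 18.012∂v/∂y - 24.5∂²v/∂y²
Rewriting in standard form: 8∂²v/∂x² - 28∂²v/∂x∂y + 24.5∂²v/∂y² - 18.012∂v/∂y = 0. A = 8, B = -28, C = 24.5. Discriminant B² - 4AC = 0. Since 0 = 0, parabolic.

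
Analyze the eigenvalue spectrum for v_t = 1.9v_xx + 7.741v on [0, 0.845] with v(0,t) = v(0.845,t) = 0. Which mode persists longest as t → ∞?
Eigenvalues: λₙ = 1.9n²π²/0.845² - 7.741.
First three modes:
  n=1: λ₁ = 1.9π²/0.845² - 7.741 ≈ 18.522
  n=2: λ₂ = 7.6π²/0.845² - 7.741 ≈ 97.31
  n=3: λ₃ = 17.1π²/0.845² - 7.741 ≈ 228.624
Since 1.9π²/0.845² ≈ 26.263 > 7.741, all λₙ > 0.
The n=1 mode decays slowest → dominates as t → ∞.
Asymptotic: v ~ c₁ sin(πx/0.845) e^{-λ₁t} with decay rate λ₁ ≈ 18.522.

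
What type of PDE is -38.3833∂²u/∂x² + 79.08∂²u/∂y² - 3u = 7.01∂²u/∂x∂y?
Rewriting in standard form: -38.3833∂²u/∂x² - 7.01∂²u/∂x∂y + 79.08∂²u/∂y² - 3u = 0. With A = -38.3833, B = -7.01, C = 79.08, the discriminant is 12190.545556. This is a hyperbolic PDE.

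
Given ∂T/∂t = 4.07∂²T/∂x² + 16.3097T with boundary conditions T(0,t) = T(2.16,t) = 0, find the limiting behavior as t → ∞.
T grows unboundedly. Reaction dominates diffusion (r=16.3097 > κπ²/L²≈8.61); solution grows exponentially.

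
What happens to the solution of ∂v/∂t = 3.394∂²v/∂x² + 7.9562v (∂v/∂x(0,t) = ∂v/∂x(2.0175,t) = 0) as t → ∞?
v grows unboundedly. With Neumann BCs the constant mode has diffusion eigenvalue 0, so any r > 0 makes it grow like e^(7.9562t); solution grows exponentially.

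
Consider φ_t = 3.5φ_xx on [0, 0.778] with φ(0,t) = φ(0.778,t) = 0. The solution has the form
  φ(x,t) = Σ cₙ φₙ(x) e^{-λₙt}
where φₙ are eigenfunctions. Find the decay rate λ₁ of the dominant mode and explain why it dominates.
Eigenvalues: λₙ = 3.5n²π²/0.778².
First three modes:
  n=1: λ₁ = 3.5π²/0.778² ≈ 57.07
  n=2: λ₂ = 14π²/0.778² ≈ 228.28 (4× faster decay)
  n=3: λ₃ = 31.5π²/0.778² ≈ 513.631 (9× faster decay)
As t → ∞, higher modes decay exponentially faster. The n=1 mode dominates: φ ~ c₁ sin(πx/0.778) e^{-λ₁t}.
Decay rate: λ₁ = 3.5π²/0.778² ≈ 57.07.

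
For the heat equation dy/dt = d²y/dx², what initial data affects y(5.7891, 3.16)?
The entire real line. The heat equation has infinite propagation speed: any initial disturbance instantly affects all points (though exponentially small far away).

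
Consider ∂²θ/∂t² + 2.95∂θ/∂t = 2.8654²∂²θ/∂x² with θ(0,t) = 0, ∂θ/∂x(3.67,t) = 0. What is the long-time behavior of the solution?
As t → ∞, θ → 0. Damping (γ=2.95) dissipates energy; oscillations decay exponentially.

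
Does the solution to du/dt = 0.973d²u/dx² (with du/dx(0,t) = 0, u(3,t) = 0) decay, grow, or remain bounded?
u → 0. Heat escapes through the Dirichlet boundary.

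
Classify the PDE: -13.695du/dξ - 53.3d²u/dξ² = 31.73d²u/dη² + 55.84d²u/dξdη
Rewriting in standard form: -53.3d²u/dξ² - 55.84d²u/dξdη - 31.73d²u/dη² - 13.695du/dξ = 0. A = -53.3, B = -55.84, C = -31.73. Discriminant B² - 4AC = -3646.7304. Since -3646.7304 < 0, elliptic.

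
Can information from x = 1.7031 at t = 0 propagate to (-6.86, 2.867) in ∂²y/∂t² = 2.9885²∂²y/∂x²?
Yes. The domain of dependence is [-15.4280295, 1.7080295], and 1.7031 ∈ [-15.4280295, 1.7080295].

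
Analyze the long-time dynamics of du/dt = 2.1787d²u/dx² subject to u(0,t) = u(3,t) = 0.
Long-time behavior: u → 0. Heat diffuses out through both boundaries.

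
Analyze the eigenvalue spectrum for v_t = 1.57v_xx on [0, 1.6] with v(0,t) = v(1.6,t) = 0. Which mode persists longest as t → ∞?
Eigenvalues: λₙ = 1.57n²π²/1.6².
First three modes:
  n=1: λ₁ = 1.57π²/1.6² ≈ 6.053
  n=2: λ₂ = 6.28π²/1.6² ≈ 24.211 (4× faster decay)
  n=3: λ₃ = 14.13π²/1.6² ≈ 54.476 (9× faster decay)
As t → ∞, higher modes decay exponentially faster. The n=1 mode dominates: v ~ c₁ sin(πx/1.6) e^{-λ₁t}.
Decay rate: λ₁ = 1.57π²/1.6² ≈ 6.053.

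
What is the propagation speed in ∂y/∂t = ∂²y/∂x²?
Infinite. The heat equation is parabolic, not hyperbolic, so disturbances propagate instantly.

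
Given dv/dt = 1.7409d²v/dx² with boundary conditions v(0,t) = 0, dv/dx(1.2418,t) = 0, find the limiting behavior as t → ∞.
v → 0. Heat escapes through the Dirichlet boundary.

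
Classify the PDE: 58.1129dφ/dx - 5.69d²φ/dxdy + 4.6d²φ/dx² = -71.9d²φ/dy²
Rewriting in standard form: 4.6d²φ/dx² - 5.69d²φ/dxdy + 71.9d²φ/dy² + 58.1129dφ/dx = 0. A = 4.6, B = -5.69, C = 71.9. Discriminant B² - 4AC = -1290.5839. Since -1290.5839 < 0, elliptic.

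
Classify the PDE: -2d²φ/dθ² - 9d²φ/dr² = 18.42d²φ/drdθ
Rewriting in standard form: -9d²φ/dr² - 18.42d²φ/drdθ - 2d²φ/dθ² = 0. A = -9, B = -18.42, C = -2. Discriminant B² - 4AC = 267.2964. Since 267.2964 > 0, hyperbolic.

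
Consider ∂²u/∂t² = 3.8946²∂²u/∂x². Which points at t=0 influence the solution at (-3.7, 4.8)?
Domain of dependence: [-22.39408, 14.99408]. Signals travel at speed 3.8946, so data within |x - -3.7| ≤ 3.8946·4.8 = 18.69408 can reach the point.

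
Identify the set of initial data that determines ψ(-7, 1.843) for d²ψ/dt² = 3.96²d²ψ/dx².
Domain of dependence: [-14.29828, 0.29828]. Signals travel at speed 3.96, so data within |x - -7| ≤ 3.96·1.843 = 7.29828 can reach the point.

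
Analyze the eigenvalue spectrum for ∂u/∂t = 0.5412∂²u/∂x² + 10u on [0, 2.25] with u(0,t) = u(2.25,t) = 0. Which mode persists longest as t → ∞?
Eigenvalues: λₙ = 0.5412n²π²/2.25² - 10.
First three modes:
  n=1: λ₁ = 0.5412π²/2.25² - 10 ≈ -8.945
  n=2: λ₂ = 2.1648π²/2.25² - 10 ≈ -5.78
  n=3: λ₃ = 4.8708π²/2.25² - 10 ≈ -0.504
Since 0.5412π²/2.25² ≈ 1.055 < 10, λ₁ < 0.
The n=1 mode grows fastest (−λₙ is largest for n=1) → dominates.
Asymptotic: u ~ c₁ sin(πx/2.25) e^{8.945t} (exponential growth at rate −λ₁ ≈ 8.945).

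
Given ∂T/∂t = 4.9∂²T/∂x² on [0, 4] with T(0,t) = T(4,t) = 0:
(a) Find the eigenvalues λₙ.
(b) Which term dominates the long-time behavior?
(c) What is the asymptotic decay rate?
Eigenvalues: λₙ = 4.9n²π²/4².
First three modes:
  n=1: λ₁ = 4.9π²/4² ≈ 3.023
  n=2: λ₂ = 19.6π²/4² ≈ 12.09 (4× faster decay)
  n=3: λ₃ = 44.1π²/4² ≈ 27.203 (9× faster decay)
As t → ∞, higher modes decay exponentially faster. The n=1 mode dominates: T ~ c₁ sin(πx/4) e^{-λ₁t}.
Decay rate: λ₁ = 4.9π²/4² ≈ 3.023.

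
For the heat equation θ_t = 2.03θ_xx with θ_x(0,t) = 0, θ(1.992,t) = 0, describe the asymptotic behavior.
θ → 0. Heat escapes through the Dirichlet boundary.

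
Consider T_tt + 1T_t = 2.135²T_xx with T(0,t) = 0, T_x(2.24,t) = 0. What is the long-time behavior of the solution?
As t → ∞, T → 0. Damping (γ=1) dissipates energy; oscillations decay exponentially.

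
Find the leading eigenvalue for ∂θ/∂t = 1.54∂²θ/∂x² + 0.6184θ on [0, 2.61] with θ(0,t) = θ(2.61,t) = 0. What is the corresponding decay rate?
Eigenvalues: λₙ = 1.54n²π²/2.61² - 0.6184.
First three modes:
  n=1: λ₁ = 1.54π²/2.61² - 0.6184 ≈ 1.613
  n=2: λ₂ = 6.16π²/2.61² - 0.6184 ≈ 8.306
  n=3: λ₃ = 13.86π²/2.61² - 0.6184 ≈ 19.462
Since 1.54π²/2.61² ≈ 2.231 > 0.6184, all λₙ > 0.
The n=1 mode decays slowest → dominates as t → ∞.
Asymptotic: θ ~ c₁ sin(πx/2.61) e^{-λ₁t} with decay rate λ₁ ≈ 1.613.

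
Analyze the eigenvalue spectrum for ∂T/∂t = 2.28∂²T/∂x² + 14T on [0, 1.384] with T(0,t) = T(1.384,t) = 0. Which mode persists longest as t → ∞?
Eigenvalues: λₙ = 2.28n²π²/1.384² - 14.
First three modes:
  n=1: λ₁ = 2.28π²/1.384² - 14 ≈ -2.252
  n=2: λ₂ = 9.12π²/1.384² - 14 ≈ 32.992
  n=3: λ₃ = 20.52π²/1.384² - 14 ≈ 91.732
Since 2.28π²/1.384² ≈ 11.748 < 14, λ₁ < 0.
The n=1 mode grows fastest (−λₙ is largest for n=1) → dominates.
Asymptotic: T ~ c₁ sin(πx/1.384) e^{2.252t} (exponential growth at rate −λ₁ ≈ 2.252).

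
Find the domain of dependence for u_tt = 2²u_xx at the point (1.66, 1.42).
Domain of dependence: [-1.18, 4.5]. Signals travel at speed 2, so data within |x - 1.66| ≤ 2·1.42 = 2.84 can reach the point.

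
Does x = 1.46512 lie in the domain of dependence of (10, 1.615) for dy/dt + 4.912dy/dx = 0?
No. Only data at x = 2.06712 affects (10, 1.615). Advection has one-way propagation along characteristics.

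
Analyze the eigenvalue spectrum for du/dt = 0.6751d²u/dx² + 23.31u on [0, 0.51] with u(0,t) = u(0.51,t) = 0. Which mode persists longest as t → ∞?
Eigenvalues: λₙ = 0.6751n²π²/0.51² - 23.31.
First three modes:
  n=1: λ₁ = 0.6751π²/0.51² - 23.31 ≈ 2.307
  n=2: λ₂ = 2.7004π²/0.51² - 23.31 ≈ 79.158
  n=3: λ₃ = 6.0759π²/0.51² - 23.31 ≈ 207.243
Since 0.6751π²/0.51² ≈ 25.617 > 23.31, all λₙ > 0.
The n=1 mode decays slowest → dominates as t → ∞.
Asymptotic: u ~ c₁ sin(πx/0.51) e^{-λ₁t} with decay rate λ₁ ≈ 2.307.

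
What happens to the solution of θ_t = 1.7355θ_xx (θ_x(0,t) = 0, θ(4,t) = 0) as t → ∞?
θ → 0. Heat escapes through the Dirichlet boundary.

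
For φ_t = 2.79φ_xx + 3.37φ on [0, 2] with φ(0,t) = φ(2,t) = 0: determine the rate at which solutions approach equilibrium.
Eigenvalues: λₙ = 2.79n²π²/2² - 3.37.
First three modes:
  n=1: λ₁ = 2.79π²/2² - 3.37 ≈ 3.514
  n=2: λ₂ = 11.16π²/2² - 3.37 ≈ 24.166
  n=3: λ₃ = 25.11π²/2² - 3.37 ≈ 58.586
Since 2.79π²/2² ≈ 6.884 > 3.37, all λₙ > 0.
The n=1 mode decays slowest → dominates as t → ∞.
Asymptotic: φ ~ c₁ sin(πx/2) e^{-λ₁t} with decay rate λ₁ ≈ 3.514.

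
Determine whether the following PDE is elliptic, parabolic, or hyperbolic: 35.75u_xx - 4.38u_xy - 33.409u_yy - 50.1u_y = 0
Coefficients: A = 35.75, B = -4.38, C = -33.409. B² - 4AC = 4796.6714, which is positive, so the equation is hyperbolic.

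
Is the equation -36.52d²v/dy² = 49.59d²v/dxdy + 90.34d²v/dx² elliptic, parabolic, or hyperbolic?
Rewriting in standard form: -90.34d²v/dx² - 49.59d²v/dxdy - 36.52d²v/dy² = 0. Computing B² - 4AC with A = -90.34, B = -49.59, C = -36.52: discriminant = -10737.6991 (negative). Answer: elliptic.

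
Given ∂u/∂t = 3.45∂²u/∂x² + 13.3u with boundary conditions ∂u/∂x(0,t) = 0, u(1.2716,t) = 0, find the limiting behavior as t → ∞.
u grows unboundedly. Reaction dominates diffusion (r=13.3 > κπ²/(4L²)≈5.26); solution grows exponentially.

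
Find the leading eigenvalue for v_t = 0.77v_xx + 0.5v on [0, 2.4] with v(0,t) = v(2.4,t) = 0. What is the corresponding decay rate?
Eigenvalues: λₙ = 0.77n²π²/2.4² - 0.5.
First three modes:
  n=1: λ₁ = 0.77π²/2.4² - 0.5 ≈ 0.819
  n=2: λ₂ = 3.08π²/2.4² - 0.5 ≈ 4.777
  n=3: λ₃ = 6.93π²/2.4² - 0.5 ≈ 11.374
Since 0.77π²/2.4² ≈ 1.319 > 0.5, all λₙ > 0.
The n=1 mode decays slowest → dominates as t → ∞.
Asymptotic: v ~ c₁ sin(πx/2.4) e^{-λ₁t} with decay rate λ₁ ≈ 0.819.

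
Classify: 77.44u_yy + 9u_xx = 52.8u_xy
Rewriting in standard form: 9u_xx - 52.8u_xy + 77.44u_yy = 0. Parabolic (discriminant = 0).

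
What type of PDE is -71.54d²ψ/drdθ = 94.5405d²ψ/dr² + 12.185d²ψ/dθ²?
Rewriting in standard form: -94.5405d²ψ/dr² - 71.54d²ψ/drdθ - 12.185d²ψ/dθ² = 0. With A = -94.5405, B = -71.54, C = -12.185, the discriminant is 510.06763. This is a hyperbolic PDE.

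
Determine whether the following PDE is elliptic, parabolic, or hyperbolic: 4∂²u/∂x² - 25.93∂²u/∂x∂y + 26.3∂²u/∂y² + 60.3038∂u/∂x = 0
Coefficients: A = 4, B = -25.93, C = 26.3. B² - 4AC = 251.5649, which is positive, so the equation is hyperbolic.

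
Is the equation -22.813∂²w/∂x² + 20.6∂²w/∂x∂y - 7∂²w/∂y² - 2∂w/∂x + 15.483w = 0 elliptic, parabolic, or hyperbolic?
Computing B² - 4AC with A = -22.813, B = 20.6, C = -7: discriminant = -214.404 (negative). Answer: elliptic.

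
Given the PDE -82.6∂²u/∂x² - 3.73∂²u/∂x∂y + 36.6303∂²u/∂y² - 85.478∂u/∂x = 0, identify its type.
The second-order coefficients are A = -82.6, B = -3.73, C = 36.6303. Since B² - 4AC = 12116.56402 > 0, this is a hyperbolic PDE.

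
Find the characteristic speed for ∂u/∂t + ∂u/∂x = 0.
Speed = 1. Information travels along x - 1t = const (rightward).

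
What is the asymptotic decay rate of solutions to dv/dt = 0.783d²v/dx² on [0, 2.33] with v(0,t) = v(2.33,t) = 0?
Eigenvalues: λₙ = 0.783n²π²/2.33².
First three modes:
  n=1: λ₁ = 0.783π²/2.33² ≈ 1.423
  n=2: λ₂ = 3.132π²/2.33² ≈ 5.694 (4× faster decay)
  n=3: λ₃ = 7.047π²/2.33² ≈ 12.811 (9× faster decay)
As t → ∞, higher modes decay exponentially faster. The n=1 mode dominates: v ~ c₁ sin(πx/2.33) e^{-λ₁t}.
Decay rate: λ₁ = 0.783π²/2.33² ≈ 1.423.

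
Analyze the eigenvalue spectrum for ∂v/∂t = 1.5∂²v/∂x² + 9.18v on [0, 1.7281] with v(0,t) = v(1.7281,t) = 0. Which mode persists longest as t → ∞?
Eigenvalues: λₙ = 1.5n²π²/1.7281² - 9.18.
First three modes:
  n=1: λ₁ = 1.5π²/1.7281² - 9.18 ≈ -4.223
  n=2: λ₂ = 6π²/1.7281² - 9.18 ≈ 10.65
  n=3: λ₃ = 13.5π²/1.7281² - 9.18 ≈ 35.437
Since 1.5π²/1.7281² ≈ 4.957 < 9.18, λ₁ < 0.
The n=1 mode grows fastest (−λₙ is largest for n=1) → dominates.
Asymptotic: v ~ c₁ sin(πx/1.7281) e^{4.223t} (exponential growth at rate −λ₁ ≈ 4.223).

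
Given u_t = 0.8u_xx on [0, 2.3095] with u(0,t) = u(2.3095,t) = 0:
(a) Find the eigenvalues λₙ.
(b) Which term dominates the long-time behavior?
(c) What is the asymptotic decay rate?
Eigenvalues: λₙ = 0.8n²π²/2.3095².
First three modes:
  n=1: λ₁ = 0.8π²/2.3095² ≈ 1.48
  n=2: λ₂ = 3.2π²/2.3095² ≈ 5.921 (4× faster decay)
  n=3: λ₃ = 7.2π²/2.3095² ≈ 13.323 (9× faster decay)
As t → ∞, higher modes decay exponentially faster. The n=1 mode dominates: u ~ c₁ sin(πx/2.3095) e^{-λ₁t}.
Decay rate: λ₁ = 0.8π²/2.3095² ≈ 1.48.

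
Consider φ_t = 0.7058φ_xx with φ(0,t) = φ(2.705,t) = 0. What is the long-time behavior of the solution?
As t → ∞, φ → 0. Heat diffuses out through both boundaries.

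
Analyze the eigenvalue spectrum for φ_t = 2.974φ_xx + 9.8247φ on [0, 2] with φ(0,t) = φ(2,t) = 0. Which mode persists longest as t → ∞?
Eigenvalues: λₙ = 2.974n²π²/2² - 9.8247.
First three modes:
  n=1: λ₁ = 2.974π²/2² - 9.8247 ≈ -2.487
  n=2: λ₂ = 11.896π²/2² - 9.8247 ≈ 19.528
  n=3: λ₃ = 26.766π²/2² - 9.8247 ≈ 56.218
Since 2.974π²/2² ≈ 7.338 < 9.8247, λ₁ < 0.
The n=1 mode grows fastest (−λₙ is largest for n=1) → dominates.
Asymptotic: φ ~ c₁ sin(πx/2) e^{2.487t} (exponential growth at rate −λ₁ ≈ 2.487).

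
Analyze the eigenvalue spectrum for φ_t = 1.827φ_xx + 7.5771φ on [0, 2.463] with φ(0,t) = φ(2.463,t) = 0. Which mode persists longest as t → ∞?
Eigenvalues: λₙ = 1.827n²π²/2.463² - 7.5771.
First three modes:
  n=1: λ₁ = 1.827π²/2.463² - 7.5771 ≈ -4.605
  n=2: λ₂ = 7.308π²/2.463² - 7.5771 ≈ 4.313
  n=3: λ₃ = 16.443π²/2.463² - 7.5771 ≈ 19.175
Since 1.827π²/2.463² ≈ 2.972 < 7.5771, λ₁ < 0.
The n=1 mode grows fastest (−λₙ is largest for n=1) → dominates.
Asymptotic: φ ~ c₁ sin(πx/2.463) e^{4.605t} (exponential growth at rate −λ₁ ≈ 4.605).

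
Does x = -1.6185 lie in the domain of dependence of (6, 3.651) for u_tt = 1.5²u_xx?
No. The domain of dependence is [0.5235, 11.4765], and -1.6185 is outside this interval.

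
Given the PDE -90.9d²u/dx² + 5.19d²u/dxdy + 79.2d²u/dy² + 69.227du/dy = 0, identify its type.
The second-order coefficients are A = -90.9, B = 5.19, C = 79.2. Since B² - 4AC = 28824.0561 > 0, this is a hyperbolic PDE.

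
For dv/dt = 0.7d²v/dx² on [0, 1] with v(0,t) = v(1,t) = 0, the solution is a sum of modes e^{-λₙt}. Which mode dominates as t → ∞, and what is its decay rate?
Eigenvalues: λₙ = 0.7n²π².
First three modes:
  n=1: λ₁ = 0.7π² ≈ 6.909
  n=2: λ₂ = 2.8π² ≈ 27.635 (4× faster decay)
  n=3: λ₃ = 6.3π² ≈ 62.179 (9× faster decay)
As t → ∞, higher modes decay exponentially faster. The n=1 mode dominates: v ~ c₁ sin(πx) e^{-λ₁t}.
Decay rate: λ₁ = 0.7π² ≈ 6.909.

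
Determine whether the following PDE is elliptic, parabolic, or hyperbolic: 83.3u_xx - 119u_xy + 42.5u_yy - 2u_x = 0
Coefficients: A = 83.3, B = -119, C = 42.5. B² - 4AC = 0, which is zero, so the equation is parabolic.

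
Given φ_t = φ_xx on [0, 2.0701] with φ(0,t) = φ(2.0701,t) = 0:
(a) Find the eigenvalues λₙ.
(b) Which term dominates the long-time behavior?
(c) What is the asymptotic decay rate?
Eigenvalues: λₙ = n²π²/2.0701².
First three modes:
  n=1: λ₁ = π²/2.0701² ≈ 2.303
  n=2: λ₂ = 4π²/2.0701² ≈ 9.212 (4× faster decay)
  n=3: λ₃ = 9π²/2.0701² ≈ 20.728 (9× faster decay)
As t → ∞, higher modes decay exponentially faster. The n=1 mode dominates: φ ~ c₁ sin(πx/2.0701) e^{-λ₁t}.
Decay rate: λ₁ = π²/2.0701² ≈ 2.303.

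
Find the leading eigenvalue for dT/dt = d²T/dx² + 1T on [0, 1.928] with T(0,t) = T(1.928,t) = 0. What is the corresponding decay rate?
Eigenvalues: λₙ = n²π²/1.928² - 1.
First three modes:
  n=1: λ₁ = π²/1.928² - 1 ≈ 1.655
  n=2: λ₂ = 4π²/1.928² - 1 ≈ 9.621
  n=3: λ₃ = 9π²/1.928² - 1 ≈ 22.896
Since π²/1.928² ≈ 2.655 > 1, all λₙ > 0.
The n=1 mode decays slowest → dominates as t → ∞.
Asymptotic: T ~ c₁ sin(πx/1.928) e^{-λ₁t} with decay rate λ₁ ≈ 1.655.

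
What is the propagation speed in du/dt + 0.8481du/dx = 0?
Speed = 0.8481. Information travels along x - 0.8481t = const (rightward).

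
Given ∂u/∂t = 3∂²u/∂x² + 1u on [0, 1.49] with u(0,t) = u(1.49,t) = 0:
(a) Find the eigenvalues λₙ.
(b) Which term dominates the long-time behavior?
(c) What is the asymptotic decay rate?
Eigenvalues: λₙ = 3n²π²/1.49² - 1.
First three modes:
  n=1: λ₁ = 3π²/1.49² - 1 ≈ 12.337
  n=2: λ₂ = 12π²/1.49² - 1 ≈ 52.347
  n=3: λ₃ = 27π²/1.49² - 1 ≈ 119.03
Since 3π²/1.49² ≈ 13.337 > 1, all λₙ > 0.
The n=1 mode decays slowest → dominates as t → ∞.
Asymptotic: u ~ c₁ sin(πx/1.49) e^{-λ₁t} with decay rate λ₁ ≈ 12.337.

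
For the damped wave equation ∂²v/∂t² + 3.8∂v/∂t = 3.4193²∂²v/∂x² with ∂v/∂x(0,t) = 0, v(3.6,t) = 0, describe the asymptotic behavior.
v → 0. Damping (γ=3.8) dissipates energy; oscillations decay exponentially.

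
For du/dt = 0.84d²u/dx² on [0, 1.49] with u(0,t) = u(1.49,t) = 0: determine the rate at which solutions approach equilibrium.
Eigenvalues: λₙ = 0.84n²π²/1.49².
First three modes:
  n=1: λ₁ = 0.84π²/1.49² ≈ 3.734
  n=2: λ₂ = 3.36π²/1.49² ≈ 14.937 (4× faster decay)
  n=3: λ₃ = 7.56π²/1.49² ≈ 33.608 (9× faster decay)
As t → ∞, higher modes decay exponentially faster. The n=1 mode dominates: u ~ c₁ sin(πx/1.49) e^{-λ₁t}.
Decay rate: λ₁ = 0.84π²/1.49² ≈ 3.734.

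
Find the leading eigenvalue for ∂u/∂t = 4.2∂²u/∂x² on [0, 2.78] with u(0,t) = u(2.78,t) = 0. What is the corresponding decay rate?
Eigenvalues: λₙ = 4.2n²π²/2.78².
First three modes:
  n=1: λ₁ = 4.2π²/2.78² ≈ 5.364
  n=2: λ₂ = 16.8π²/2.78² ≈ 21.455 (4× faster decay)
  n=3: λ₃ = 37.8π²/2.78² ≈ 48.273 (9× faster decay)
As t → ∞, higher modes decay exponentially faster. The n=1 mode dominates: u ~ c₁ sin(πx/2.78) e^{-λ₁t}.
Decay rate: λ₁ = 4.2π²/2.78² ≈ 5.364.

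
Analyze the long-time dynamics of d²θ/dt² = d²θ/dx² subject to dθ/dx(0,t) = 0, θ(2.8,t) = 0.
Long-time behavior: θ oscillates (no decay). Energy is conserved; the solution oscillates indefinitely as standing waves.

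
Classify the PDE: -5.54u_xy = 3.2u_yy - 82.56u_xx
Rewriting in standard form: 82.56u_xx - 5.54u_xy - 3.2u_yy = 0. A = 82.56, B = -5.54, C = -3.2. Discriminant B² - 4AC = 1087.4596. Since 1087.4596 > 0, hyperbolic.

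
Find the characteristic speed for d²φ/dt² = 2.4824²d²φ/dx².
Speed = 2.4824. Information travels along characteristics x = x₀ ± 2.4824t.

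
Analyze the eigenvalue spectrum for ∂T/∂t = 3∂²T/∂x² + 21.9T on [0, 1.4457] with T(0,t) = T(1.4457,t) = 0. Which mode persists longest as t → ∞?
Eigenvalues: λₙ = 3n²π²/1.4457² - 21.9.
First three modes:
  n=1: λ₁ = 3π²/1.4457² - 21.9 ≈ -7.733
  n=2: λ₂ = 12π²/1.4457² - 21.9 ≈ 34.766
  n=3: λ₃ = 27π²/1.4457² - 21.9 ≈ 105.599
Since 3π²/1.4457² ≈ 14.167 < 21.9, λ₁ < 0.
The n=1 mode grows fastest (−λₙ is largest for n=1) → dominates.
Asymptotic: T ~ c₁ sin(πx/1.4457) e^{7.733t} (exponential growth at rate −λ₁ ≈ 7.733).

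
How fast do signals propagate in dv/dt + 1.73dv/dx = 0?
Speed = 1.73. Information travels along x - 1.73t = const (rightward).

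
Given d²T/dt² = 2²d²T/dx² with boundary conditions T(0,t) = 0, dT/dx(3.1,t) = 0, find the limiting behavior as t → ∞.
T oscillates (no decay). Energy is conserved; the solution oscillates indefinitely as standing waves.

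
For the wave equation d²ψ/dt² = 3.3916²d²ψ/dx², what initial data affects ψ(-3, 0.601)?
Domain of dependence: [-5.0383516, -0.9616484]. Signals travel at speed 3.3916, so data within |x - -3| ≤ 3.3916·0.601 = 2.0383516 can reach the point.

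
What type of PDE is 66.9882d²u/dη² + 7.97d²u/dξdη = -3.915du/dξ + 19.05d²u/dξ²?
Rewriting in standard form: -19.05d²u/dξ² + 7.97d²u/dξdη + 66.9882d²u/dη² + 3.915du/dξ = 0. With A = -19.05, B = 7.97, C = 66.9882, the discriminant is 5168.02174. This is a hyperbolic PDE.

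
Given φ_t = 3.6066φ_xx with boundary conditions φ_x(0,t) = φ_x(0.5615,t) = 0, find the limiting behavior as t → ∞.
φ → constant (steady state). Heat is conserved (no flux at boundaries); solution approaches the spatial average.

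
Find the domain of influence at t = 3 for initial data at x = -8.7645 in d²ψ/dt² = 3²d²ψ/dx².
Domain of influence: [-17.7645, 0.2355]. Data at x = -8.7645 spreads outward at speed 3.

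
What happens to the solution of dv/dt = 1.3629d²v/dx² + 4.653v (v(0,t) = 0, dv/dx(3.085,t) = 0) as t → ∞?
v grows unboundedly. Reaction dominates diffusion (r=4.653 > κπ²/(4L²)≈0.35); solution grows exponentially.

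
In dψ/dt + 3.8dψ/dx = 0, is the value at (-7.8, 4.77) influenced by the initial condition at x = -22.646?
No. Only data at x = -25.926 affects (-7.8, 4.77). Advection has one-way propagation along characteristics.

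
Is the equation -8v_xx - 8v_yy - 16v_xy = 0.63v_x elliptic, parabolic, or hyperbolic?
Rewriting in standard form: -8v_xx - 16v_xy - 8v_yy - 0.63v_x = 0. Computing B² - 4AC with A = -8, B = -16, C = -8: discriminant = 0 (zero). Answer: parabolic.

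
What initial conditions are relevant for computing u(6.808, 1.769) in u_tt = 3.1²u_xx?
Domain of dependence: [1.3241, 12.2919]. Signals travel at speed 3.1, so data within |x - 6.808| ≤ 3.1·1.769 = 5.4839 can reach the point.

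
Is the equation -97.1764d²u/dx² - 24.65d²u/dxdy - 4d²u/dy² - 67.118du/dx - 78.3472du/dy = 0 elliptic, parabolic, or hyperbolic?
Computing B² - 4AC with A = -97.1764, B = -24.65, C = -4: discriminant = -947.1999 (negative). Answer: elliptic.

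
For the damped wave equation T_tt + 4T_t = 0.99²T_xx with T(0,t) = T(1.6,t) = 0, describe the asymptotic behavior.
T → 0. Damping (γ=4) dissipates energy; oscillations decay exponentially.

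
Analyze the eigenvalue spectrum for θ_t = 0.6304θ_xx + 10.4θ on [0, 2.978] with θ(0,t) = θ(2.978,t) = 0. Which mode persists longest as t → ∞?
Eigenvalues: λₙ = 0.6304n²π²/2.978² - 10.4.
First three modes:
  n=1: λ₁ = 0.6304π²/2.978² - 10.4 ≈ -9.698
  n=2: λ₂ = 2.5216π²/2.978² - 10.4 ≈ -7.594
  n=3: λ₃ = 5.6736π²/2.978² - 10.4 ≈ -4.086
Since 0.6304π²/2.978² ≈ 0.702 < 10.4, λ₁ < 0.
The n=1 mode grows fastest (−λₙ is largest for n=1) → dominates.
Asymptotic: θ ~ c₁ sin(πx/2.978) e^{9.698t} (exponential growth at rate −λ₁ ≈ 9.698).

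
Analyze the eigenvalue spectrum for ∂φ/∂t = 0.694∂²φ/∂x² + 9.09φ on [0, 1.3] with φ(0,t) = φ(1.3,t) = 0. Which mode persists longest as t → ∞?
Eigenvalues: λₙ = 0.694n²π²/1.3² - 9.09.
First three modes:
  n=1: λ₁ = 0.694π²/1.3² - 9.09 ≈ -5.037
  n=2: λ₂ = 2.776π²/1.3² - 9.09 ≈ 7.122
  n=3: λ₃ = 6.246π²/1.3² - 9.09 ≈ 27.387
Since 0.694π²/1.3² ≈ 4.053 < 9.09, λ₁ < 0.
The n=1 mode grows fastest (−λₙ is largest for n=1) → dominates.
Asymptotic: φ ~ c₁ sin(πx/1.3) e^{5.037t} (exponential growth at rate −λ₁ ≈ 5.037).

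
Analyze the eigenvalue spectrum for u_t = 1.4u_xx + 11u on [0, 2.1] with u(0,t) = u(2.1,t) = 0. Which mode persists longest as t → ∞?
Eigenvalues: λₙ = 1.4n²π²/2.1² - 11.
First three modes:
  n=1: λ₁ = 1.4π²/2.1² - 11 ≈ -7.867
  n=2: λ₂ = 5.6π²/2.1² - 11 ≈ 1.533
  n=3: λ₃ = 12.6π²/2.1² - 11 ≈ 17.199
Since 1.4π²/2.1² ≈ 3.133 < 11, λ₁ < 0.
The n=1 mode grows fastest (−λₙ is largest for n=1) → dominates.
Asymptotic: u ~ c₁ sin(πx/2.1) e^{7.867t} (exponential growth at rate −λ₁ ≈ 7.867).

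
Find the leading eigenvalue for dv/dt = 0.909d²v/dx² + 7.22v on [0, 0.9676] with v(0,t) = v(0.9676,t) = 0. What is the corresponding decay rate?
Eigenvalues: λₙ = 0.909n²π²/0.9676² - 7.22.
First three modes:
  n=1: λ₁ = 0.909π²/0.9676² - 7.22 ≈ 2.362
  n=2: λ₂ = 3.636π²/0.9676² - 7.22 ≈ 31.109
  n=3: λ₃ = 8.181π²/0.9676² - 7.22 ≈ 79.021
Since 0.909π²/0.9676² ≈ 9.582 > 7.22, all λₙ > 0.
The n=1 mode decays slowest → dominates as t → ∞.
Asymptotic: v ~ c₁ sin(πx/0.9676) e^{-λ₁t} with decay rate λ₁ ≈ 2.362.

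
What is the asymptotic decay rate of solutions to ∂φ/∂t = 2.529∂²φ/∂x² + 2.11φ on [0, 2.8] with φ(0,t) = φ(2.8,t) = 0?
Eigenvalues: λₙ = 2.529n²π²/2.8² - 2.11.
First three modes:
  n=1: λ₁ = 2.529π²/2.8² - 2.11 ≈ 1.074
  n=2: λ₂ = 10.116π²/2.8² - 2.11 ≈ 10.625
  n=3: λ₃ = 22.761π²/2.8² - 2.11 ≈ 26.543
Since 2.529π²/2.8² ≈ 3.184 > 2.11, all λₙ > 0.
The n=1 mode decays slowest → dominates as t → ∞.
Asymptotic: φ ~ c₁ sin(πx/2.8) e^{-λ₁t} with decay rate λ₁ ≈ 1.074.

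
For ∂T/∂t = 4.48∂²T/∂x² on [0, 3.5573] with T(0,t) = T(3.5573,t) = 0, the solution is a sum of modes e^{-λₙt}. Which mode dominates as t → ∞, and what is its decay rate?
Eigenvalues: λₙ = 4.48n²π²/3.5573².
First three modes:
  n=1: λ₁ = 4.48π²/3.5573² ≈ 3.494
  n=2: λ₂ = 17.92π²/3.5573² ≈ 13.976 (4× faster decay)
  n=3: λ₃ = 40.32π²/3.5573² ≈ 31.447 (9× faster decay)
As t → ∞, higher modes decay exponentially faster. The n=1 mode dominates: T ~ c₁ sin(πx/3.5573) e^{-λ₁t}.
Decay rate: λ₁ = 4.48π²/3.5573² ≈ 3.494.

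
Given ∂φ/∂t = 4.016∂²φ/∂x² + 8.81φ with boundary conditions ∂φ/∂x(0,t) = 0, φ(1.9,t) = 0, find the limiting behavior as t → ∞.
φ grows unboundedly. Reaction dominates diffusion (r=8.81 > κπ²/(4L²)≈2.74); solution grows exponentially.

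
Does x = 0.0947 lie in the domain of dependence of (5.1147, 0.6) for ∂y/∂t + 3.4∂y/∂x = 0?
No. Only data at x = 3.0747 affects (5.1147, 0.6). Advection has one-way propagation along characteristics.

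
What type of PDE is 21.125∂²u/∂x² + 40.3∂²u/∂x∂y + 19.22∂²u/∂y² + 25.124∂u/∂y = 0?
With A = 21.125, B = 40.3, C = 19.22, the discriminant is 0. This is a parabolic PDE.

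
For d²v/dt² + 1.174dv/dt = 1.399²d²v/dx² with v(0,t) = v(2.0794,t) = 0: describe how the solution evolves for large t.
v → 0. Damping (γ=1.174) dissipates energy; oscillations decay exponentially.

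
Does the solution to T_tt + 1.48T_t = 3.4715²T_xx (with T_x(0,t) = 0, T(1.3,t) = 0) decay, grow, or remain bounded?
T → 0. Damping (γ=1.48) dissipates energy; oscillations decay exponentially.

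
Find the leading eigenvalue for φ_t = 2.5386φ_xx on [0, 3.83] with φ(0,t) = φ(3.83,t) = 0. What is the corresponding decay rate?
Eigenvalues: λₙ = 2.5386n²π²/3.83².
First three modes:
  n=1: λ₁ = 2.5386π²/3.83² ≈ 1.708
  n=2: λ₂ = 10.1544π²/3.83² ≈ 6.832 (4× faster decay)
  n=3: λ₃ = 22.8474π²/3.83² ≈ 15.372 (9× faster decay)
As t → ∞, higher modes decay exponentially faster. The n=1 mode dominates: φ ~ c₁ sin(πx/3.83) e^{-λ₁t}.
Decay rate: λ₁ = 2.5386π²/3.83² ≈ 1.708.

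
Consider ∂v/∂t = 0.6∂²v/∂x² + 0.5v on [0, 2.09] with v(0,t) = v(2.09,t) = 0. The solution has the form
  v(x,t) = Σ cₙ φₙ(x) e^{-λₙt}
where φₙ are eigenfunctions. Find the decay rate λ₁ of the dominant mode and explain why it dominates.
Eigenvalues: λₙ = 0.6n²π²/2.09² - 0.5.
First three modes:
  n=1: λ₁ = 0.6π²/2.09² - 0.5 ≈ 0.856
  n=2: λ₂ = 2.4π²/2.09² - 0.5 ≈ 4.923
  n=3: λ₃ = 5.4π²/2.09² - 0.5 ≈ 11.701
Since 0.6π²/2.09² ≈ 1.356 > 0.5, all λₙ > 0.
The n=1 mode decays slowest → dominates as t → ∞.
Asymptotic: v ~ c₁ sin(πx/2.09) e^{-λ₁t} with decay rate λ₁ ≈ 0.856.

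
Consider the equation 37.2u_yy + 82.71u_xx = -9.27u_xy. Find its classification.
Rewriting in standard form: 82.71u_xx + 9.27u_xy + 37.2u_yy = 0. Elliptic. (A = 82.71, B = 9.27, C = 37.2 gives B² - 4AC = -12221.3151.)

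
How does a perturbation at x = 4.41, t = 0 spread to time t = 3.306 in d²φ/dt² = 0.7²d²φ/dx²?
Domain of influence: [2.0958, 6.7242]. Data at x = 4.41 spreads outward at speed 0.7.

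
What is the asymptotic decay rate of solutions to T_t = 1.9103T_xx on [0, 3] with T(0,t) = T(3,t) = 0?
Eigenvalues: λₙ = 1.9103n²π²/3².
First three modes:
  n=1: λ₁ = 1.9103π²/3² ≈ 2.095
  n=2: λ₂ = 7.6412π²/3² ≈ 8.38 (4× faster decay)
  n=3: λ₃ = 17.1927π²/3² ≈ 18.854 (9× faster decay)
As t → ∞, higher modes decay exponentially faster. The n=1 mode dominates: T ~ c₁ sin(πx/3) e^{-λ₁t}.
Decay rate: λ₁ = 1.9103π²/3² ≈ 2.095.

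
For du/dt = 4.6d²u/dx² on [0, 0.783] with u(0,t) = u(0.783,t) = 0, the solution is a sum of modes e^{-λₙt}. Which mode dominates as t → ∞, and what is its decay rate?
Eigenvalues: λₙ = 4.6n²π²/0.783².
First three modes:
  n=1: λ₁ = 4.6π²/0.783² ≈ 74.052
  n=2: λ₂ = 18.4π²/0.783² ≈ 296.206 (4× faster decay)
  n=3: λ₃ = 41.4π²/0.783² ≈ 666.464 (9× faster decay)
As t → ∞, higher modes decay exponentially faster. The n=1 mode dominates: u ~ c₁ sin(πx/0.783) e^{-λ₁t}.
Decay rate: λ₁ = 4.6π²/0.783² ≈ 74.052.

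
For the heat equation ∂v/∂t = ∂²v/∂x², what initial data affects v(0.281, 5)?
The entire real line. The heat equation has infinite propagation speed: any initial disturbance instantly affects all points (though exponentially small far away).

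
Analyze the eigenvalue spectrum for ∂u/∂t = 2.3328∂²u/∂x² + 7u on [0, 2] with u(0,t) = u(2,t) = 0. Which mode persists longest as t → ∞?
Eigenvalues: λₙ = 2.3328n²π²/2² - 7.
First three modes:
  n=1: λ₁ = 2.3328π²/2² - 7 ≈ -1.244
  n=2: λ₂ = 9.3312π²/2² - 7 ≈ 16.024
  n=3: λ₃ = 20.9952π²/2² - 7 ≈ 44.804
Since 2.3328π²/2² ≈ 5.756 < 7, λ₁ < 0.
The n=1 mode grows fastest (−λₙ is largest for n=1) → dominates.
Asymptotic: u ~ c₁ sin(πx/2) e^{1.244t} (exponential growth at rate −λ₁ ≈ 1.244).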